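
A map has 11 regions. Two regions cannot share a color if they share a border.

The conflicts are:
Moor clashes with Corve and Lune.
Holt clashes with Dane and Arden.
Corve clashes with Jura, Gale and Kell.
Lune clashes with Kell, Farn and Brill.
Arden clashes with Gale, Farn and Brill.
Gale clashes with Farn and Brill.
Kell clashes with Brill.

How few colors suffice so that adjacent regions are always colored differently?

3

Arden, Gale, Brill pairwise conflict, so at least 3 colors are needed.
One proper 3-coloring: Moor=2, Holt=2, Dane=1, Corve=1, Lune=1, Arden=1, Jura=2, Gale=3, Kell=3, Farn=2, Brill=2. No two conflicting regions share a color.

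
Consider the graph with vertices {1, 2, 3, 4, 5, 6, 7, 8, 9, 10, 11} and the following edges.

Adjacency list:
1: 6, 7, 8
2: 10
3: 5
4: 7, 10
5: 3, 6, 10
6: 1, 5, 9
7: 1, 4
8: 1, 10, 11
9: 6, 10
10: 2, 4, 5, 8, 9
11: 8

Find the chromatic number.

3

The cycle 1-8-10-4-7-1 has odd length 5, so it cannot be 2-colored; at least 3 colors are needed.
One proper 3-coloring: 1=green, 2=blue, 3=red, 4=blue, 5=blue, 6=red, 7=red, 8=blue, 9=blue, 10=red, 11=red. Each edge has distinct colors on its endpoints.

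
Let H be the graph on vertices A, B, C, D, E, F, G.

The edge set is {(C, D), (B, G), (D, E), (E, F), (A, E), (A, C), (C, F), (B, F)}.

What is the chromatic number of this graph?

2

A and C are adjacent, so at least 2 colors are needed.
One proper 2-coloring: A=2, B=1, C=1, D=2, E=1, F=2, G=2. Each edge has distinct colors on its endpoints.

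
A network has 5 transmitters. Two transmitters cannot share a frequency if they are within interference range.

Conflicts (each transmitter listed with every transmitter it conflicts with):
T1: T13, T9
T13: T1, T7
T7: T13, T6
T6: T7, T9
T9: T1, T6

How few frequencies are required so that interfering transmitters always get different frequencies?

The cycle T1-T9-T6-T7-T13-T1 has odd length 5, so it cannot be 2-colored; at least 3 frequencies are needed.
3 frequencies suffice: frequency 1 → {T1, T6}; frequency 2 → {T7, T9}; frequency 3 → {T13}. Each listed conflict is separated.

3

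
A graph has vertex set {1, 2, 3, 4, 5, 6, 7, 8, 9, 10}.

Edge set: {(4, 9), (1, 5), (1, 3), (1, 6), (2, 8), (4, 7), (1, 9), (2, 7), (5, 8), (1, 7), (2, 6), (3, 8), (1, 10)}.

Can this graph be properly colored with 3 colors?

The chromatic number is 3. The cycle 3-1-6-2-8-3 has odd length 5, so it cannot be 2-colored; at least 3 colors are needed.
A valid assignment using 3 colors: 1=red, 2=green, 3=blue, 4=red, 5=blue, 6=blue, 7=blue, 8=red, 9=blue, 10=blue.
That is already a proper 3-coloring.

Yes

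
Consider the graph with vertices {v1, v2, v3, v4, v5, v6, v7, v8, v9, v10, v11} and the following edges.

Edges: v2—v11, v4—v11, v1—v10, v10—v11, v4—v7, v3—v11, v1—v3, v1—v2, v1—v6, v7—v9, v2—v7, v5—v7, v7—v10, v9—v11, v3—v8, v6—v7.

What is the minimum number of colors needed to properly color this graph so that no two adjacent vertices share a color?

2

v1 and v2 are adjacent, so at least 2 colors are needed.
A valid assignment using 2 colors: v1=1, v2=2, v3=2, v4=2, v5=2, v6=2, v7=1, v8=1, v9=2, v10=2, v11=1. Every edge joins two different colors.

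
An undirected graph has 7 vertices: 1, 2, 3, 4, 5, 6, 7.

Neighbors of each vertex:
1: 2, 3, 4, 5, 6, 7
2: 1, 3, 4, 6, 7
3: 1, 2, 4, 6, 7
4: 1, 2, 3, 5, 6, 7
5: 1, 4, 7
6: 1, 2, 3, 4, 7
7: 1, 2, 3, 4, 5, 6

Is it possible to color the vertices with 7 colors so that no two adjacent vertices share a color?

Yes

The chromatic number is 6. 1, 2, 3, 4, 6, 7 are mutually adjacent (a clique of size 6), so at least 6 colors are needed.
6 colors suffice: color red → {4}; color blue → {1}; color green → {7}; color yellow → {5, 6}; color purple → {3}; color orange → {2}.
Since 7 ≥ 6, a proper 7-coloring certainly exists.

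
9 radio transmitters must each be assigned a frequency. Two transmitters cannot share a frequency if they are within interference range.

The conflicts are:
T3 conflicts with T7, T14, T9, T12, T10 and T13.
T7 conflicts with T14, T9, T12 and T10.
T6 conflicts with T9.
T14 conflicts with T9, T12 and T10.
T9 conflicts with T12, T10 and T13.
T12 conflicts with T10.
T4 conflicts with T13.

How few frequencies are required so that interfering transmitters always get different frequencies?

6

T3, T7, T14, T9, T12, T10 are mutually in conflict, so at least 6 frequencies are needed.
A valid assignment using 6 frequencies: T3=2, T7=3, T6=2, T14=6, T9=1, T12=4, T10=5, T4=1, T13=3. No two conflicting transmitters share a frequency.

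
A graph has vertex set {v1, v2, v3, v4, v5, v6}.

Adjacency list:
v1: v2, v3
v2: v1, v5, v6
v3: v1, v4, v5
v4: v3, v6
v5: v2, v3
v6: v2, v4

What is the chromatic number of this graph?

3

The cycle v4-v3-v5-v2-v6-v4 has odd length 5, so it cannot be 2-colored; at least 3 colors are needed.
3 colors suffice: v1=2, v2=1, v3=1, v4=2, v5=2, v6=3. No two adjacent vertices share a color.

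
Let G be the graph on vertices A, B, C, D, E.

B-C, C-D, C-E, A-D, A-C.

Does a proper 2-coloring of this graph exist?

A, C, D are pairwise adjacent, so at least 3 colors are needed.
So 2 colors are not enough.

No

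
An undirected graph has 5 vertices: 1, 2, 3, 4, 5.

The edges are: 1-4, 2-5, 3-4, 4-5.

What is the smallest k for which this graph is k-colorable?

2

1 and 4 are adjacent, so at least 2 colors are needed.
One proper 2-coloring: 1=blue, 2=red, 3=blue, 4=red, 5=blue. Every edge joins two different colors.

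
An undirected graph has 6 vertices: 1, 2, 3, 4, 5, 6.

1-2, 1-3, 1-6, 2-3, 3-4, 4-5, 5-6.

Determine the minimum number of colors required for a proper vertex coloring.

1, 2, 3 are mutually adjacent, so at least 3 colors are needed.
A valid assignment using 3 colors: 1=red, 2=green, 3=blue, 4=green, 5=red, 6=blue. Every edge joins two different colors.

3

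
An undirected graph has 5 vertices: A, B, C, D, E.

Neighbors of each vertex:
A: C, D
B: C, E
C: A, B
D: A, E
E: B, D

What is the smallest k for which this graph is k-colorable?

The cycle C-B-E-D-A-C has odd length 5, so it cannot be 2-colored; at least 3 colors are needed.
3 colors suffice: color red → {C, E}; color blue → {A, B}; color green → {D}. Each edge has distinct colors on its endpoints.

3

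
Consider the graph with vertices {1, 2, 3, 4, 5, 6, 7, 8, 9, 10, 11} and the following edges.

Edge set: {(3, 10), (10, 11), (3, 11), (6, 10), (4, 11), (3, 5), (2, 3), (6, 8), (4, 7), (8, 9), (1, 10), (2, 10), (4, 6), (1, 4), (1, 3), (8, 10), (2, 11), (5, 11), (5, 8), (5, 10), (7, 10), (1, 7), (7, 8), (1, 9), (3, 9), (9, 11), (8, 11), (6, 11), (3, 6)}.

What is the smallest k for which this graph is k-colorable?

6, 8, 10, 11 are mutually adjacent (a clique of size 4), so at least 4 colors are needed.
4 colors suffice: color a → {1, 11}; color b → {4, 9, 10}; color c → {3, 8}; color d → {2, 5, 6, 7}. Every edge joins two different colors.

4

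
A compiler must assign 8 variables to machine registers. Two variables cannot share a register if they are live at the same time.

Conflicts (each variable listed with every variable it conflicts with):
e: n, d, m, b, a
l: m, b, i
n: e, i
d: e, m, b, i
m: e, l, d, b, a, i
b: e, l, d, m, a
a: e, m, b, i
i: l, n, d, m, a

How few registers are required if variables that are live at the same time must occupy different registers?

e, d, m, b all conflict with each other, so at least 4 registers are needed.
Using 4 registers: e=3, l=3, n=1, d=4, m=1, b=2, a=4, i=2. Every pair that conflicts lands in different registers.

4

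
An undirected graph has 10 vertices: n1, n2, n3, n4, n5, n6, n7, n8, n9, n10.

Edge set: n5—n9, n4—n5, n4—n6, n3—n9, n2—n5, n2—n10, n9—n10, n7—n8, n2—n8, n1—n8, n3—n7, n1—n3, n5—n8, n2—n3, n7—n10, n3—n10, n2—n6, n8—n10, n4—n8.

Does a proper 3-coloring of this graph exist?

Yes

The chromatic number is 3. n2, n8, n10 are pairwise adjacent, so at least 3 colors are needed.
3 colors suffice: color red → {n3, n6, n8}; color blue → {n1, n5, n10}; color green → {n2, n4, n7, n9}.
That is already a proper 3-coloring.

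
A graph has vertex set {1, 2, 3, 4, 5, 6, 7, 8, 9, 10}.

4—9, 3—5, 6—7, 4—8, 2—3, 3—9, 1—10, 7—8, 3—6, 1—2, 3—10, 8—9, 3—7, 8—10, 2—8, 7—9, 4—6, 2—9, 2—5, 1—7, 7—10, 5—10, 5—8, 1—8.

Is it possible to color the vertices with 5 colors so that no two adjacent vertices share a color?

The chromatic number is 4. 1, 7, 8, 10 are pairwise adjacent (a clique of size 4), so at least 4 colors are needed.
One proper 4-coloring: 1=yellow, 2=blue, 3=red, 4=blue, 5=yellow, 6=green, 7=blue, 8=red, 9=green, 10=green.
Since 5 ≥ 4, a proper 5-coloring certainly exists.

Yes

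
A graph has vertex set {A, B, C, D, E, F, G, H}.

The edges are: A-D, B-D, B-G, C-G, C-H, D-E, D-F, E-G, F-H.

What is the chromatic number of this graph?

2

D and F are adjacent, so at least 2 colors are needed.
2 colors suffice: color 1 → {D, G, H}; color 2 → {A, B, C, E, F}. No two adjacent vertices share a color.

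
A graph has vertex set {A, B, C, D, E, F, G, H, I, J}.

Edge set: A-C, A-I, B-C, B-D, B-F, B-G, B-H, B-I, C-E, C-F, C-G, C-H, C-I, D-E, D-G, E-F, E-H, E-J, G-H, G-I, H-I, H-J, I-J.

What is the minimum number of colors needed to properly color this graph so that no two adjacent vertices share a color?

B, C, G, H, I are pairwise adjacent (a clique of size 5), so at least 5 colors are needed.
5 colors suffice: A=blue, B=blue, C=red, D=red, E=blue, F=green, G=purple, H=green, I=yellow, J=red. Every edge joins two different colors.

5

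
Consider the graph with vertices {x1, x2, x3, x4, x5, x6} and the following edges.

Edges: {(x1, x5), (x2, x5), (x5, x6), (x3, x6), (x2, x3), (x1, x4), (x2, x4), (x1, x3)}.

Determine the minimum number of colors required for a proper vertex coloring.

2

x1 and x4 are adjacent, so at least 2 colors are needed.
2 colors suffice: color 1 → {x1, x2, x6}; color 2 → {x3, x4, x5}. Each edge has distinct colors on its endpoints.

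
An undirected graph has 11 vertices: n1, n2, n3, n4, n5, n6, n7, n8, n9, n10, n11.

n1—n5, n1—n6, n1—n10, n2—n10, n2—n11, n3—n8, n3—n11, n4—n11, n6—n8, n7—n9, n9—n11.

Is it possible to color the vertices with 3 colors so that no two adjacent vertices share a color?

The chromatic number is 3. The cycle n1-n6-n8-n3-n11-n2-n10-n1 has odd length 7, so it cannot be 2-colored; at least 3 colors are needed.
3 colors suffice: color red → {n1, n7, n8, n11}; color blue → {n2, n3, n4, n5, n6, n9}; color green → {n10}.
That is already a proper 3-coloring.

Yes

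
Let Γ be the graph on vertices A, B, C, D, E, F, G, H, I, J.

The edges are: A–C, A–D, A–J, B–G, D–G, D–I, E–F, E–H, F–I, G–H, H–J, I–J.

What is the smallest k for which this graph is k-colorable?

3

The cycle G-D-A-J-H-G has odd length 5, so it cannot be 2-colored; at least 3 colors are needed.
3 colors suffice: A=red, B=red, C=blue, D=green, E=green, F=blue, G=blue, H=red, I=red, J=blue. Every edge joins two different colors.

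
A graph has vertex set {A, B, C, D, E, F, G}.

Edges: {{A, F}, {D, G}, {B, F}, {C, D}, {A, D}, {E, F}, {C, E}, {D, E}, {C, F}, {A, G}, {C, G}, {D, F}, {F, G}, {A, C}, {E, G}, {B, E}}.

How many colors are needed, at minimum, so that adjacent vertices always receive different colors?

A, C, D, F, G form a clique, so at least 5 colors are needed.
5 colors suffice: A=2, B=3, C=3, D=5, E=2, F=1, G=4. No two adjacent vertices share a color.

5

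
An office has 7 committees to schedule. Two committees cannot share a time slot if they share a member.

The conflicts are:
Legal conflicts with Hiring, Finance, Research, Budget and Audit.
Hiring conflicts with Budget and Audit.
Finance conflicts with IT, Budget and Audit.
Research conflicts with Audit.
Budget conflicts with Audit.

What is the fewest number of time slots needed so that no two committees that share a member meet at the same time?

Legal, Hiring, Budget, Audit pairwise conflict, so at least 4 time slots are needed.
4 time slots suffice: time slot 1 → {IT, Audit}; time slot 2 → {Legal}; time slot 3 → {Hiring, Finance, Research}; time slot 4 → {Budget}. No two conflicting committees share a time slot.

4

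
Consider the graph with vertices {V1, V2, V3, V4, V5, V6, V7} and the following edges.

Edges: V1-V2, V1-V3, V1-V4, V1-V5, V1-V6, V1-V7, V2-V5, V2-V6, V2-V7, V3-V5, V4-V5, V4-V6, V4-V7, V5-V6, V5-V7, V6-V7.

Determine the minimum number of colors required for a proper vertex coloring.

5

V1, V2, V5, V6, V7 are pairwise adjacent (a clique of size 5), so at least 5 colors are needed.
5 colors suffice: color red → {V1}; color blue → {V5}; color green → {V3, V6}; color yellow → {V7}; color purple → {V2, V4}. No two adjacent vertices share a color.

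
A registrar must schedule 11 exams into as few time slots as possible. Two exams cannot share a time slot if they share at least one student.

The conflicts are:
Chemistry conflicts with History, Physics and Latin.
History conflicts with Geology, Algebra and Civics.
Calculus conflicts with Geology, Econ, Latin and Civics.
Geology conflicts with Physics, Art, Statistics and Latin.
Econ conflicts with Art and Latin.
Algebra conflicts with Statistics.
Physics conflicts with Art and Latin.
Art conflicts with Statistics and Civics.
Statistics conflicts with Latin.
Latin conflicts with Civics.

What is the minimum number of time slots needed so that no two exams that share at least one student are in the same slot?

Geology, Physics, Art pairwise conflict, so at least 3 time slots are needed.
3 time slots suffice: time slot 1 → {History, Art, Latin}; time slot 2 → {Chemistry, Geology, Econ, Algebra, Civics}; time slot 3 → {Calculus, Physics, Statistics}. Every pair that conflicts lands in different time slots.

3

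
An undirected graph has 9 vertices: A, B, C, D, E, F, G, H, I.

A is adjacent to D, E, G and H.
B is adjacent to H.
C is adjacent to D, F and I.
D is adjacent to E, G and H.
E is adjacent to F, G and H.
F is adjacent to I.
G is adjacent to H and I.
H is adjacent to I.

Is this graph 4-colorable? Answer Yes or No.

No

A, D, E, G, H form a clique, so at least 5 colors are needed.
So 4 colors are not enough.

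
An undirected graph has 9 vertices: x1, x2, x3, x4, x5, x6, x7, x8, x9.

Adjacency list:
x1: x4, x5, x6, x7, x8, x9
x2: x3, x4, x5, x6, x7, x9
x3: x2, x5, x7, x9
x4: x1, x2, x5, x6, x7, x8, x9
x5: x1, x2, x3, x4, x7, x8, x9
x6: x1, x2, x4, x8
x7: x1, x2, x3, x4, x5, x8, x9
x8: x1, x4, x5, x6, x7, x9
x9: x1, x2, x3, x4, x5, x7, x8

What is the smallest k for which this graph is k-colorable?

6

x1, x4, x5, x7, x8, x9 form a clique, so at least 6 colors are needed.
One proper 6-coloring: x1=6, x2=5, x3=4, x4=4, x5=3, x6=1, x7=1, x8=5, x9=2. No two adjacent vertices share a color.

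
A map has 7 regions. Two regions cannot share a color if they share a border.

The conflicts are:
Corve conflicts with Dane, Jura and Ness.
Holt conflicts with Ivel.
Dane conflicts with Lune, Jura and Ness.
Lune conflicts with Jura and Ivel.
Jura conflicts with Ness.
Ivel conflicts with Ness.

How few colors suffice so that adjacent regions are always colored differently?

4

Corve, Dane, Jura, Ness pairwise conflict, so at least 4 colors are needed.
A valid assignment using 4 colors: Corve=4, Holt=2, Dane=1, Lune=2, Jura=3, Ivel=1, Ness=2. No two conflicting regions share a color.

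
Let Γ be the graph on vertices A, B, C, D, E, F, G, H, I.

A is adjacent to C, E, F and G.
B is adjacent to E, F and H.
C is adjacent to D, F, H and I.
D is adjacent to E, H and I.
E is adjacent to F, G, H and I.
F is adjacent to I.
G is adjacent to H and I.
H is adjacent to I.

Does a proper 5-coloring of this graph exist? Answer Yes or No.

Yes

The chromatic number is 4. D, E, H, I are pairwise adjacent (a clique of size 4), so at least 4 colors are needed.
4 colors suffice: A=blue, B=blue, C=red, D=yellow, E=red, F=green, G=yellow, H=green, I=blue.
Since 5 ≥ 4, a proper 5-coloring certainly exists.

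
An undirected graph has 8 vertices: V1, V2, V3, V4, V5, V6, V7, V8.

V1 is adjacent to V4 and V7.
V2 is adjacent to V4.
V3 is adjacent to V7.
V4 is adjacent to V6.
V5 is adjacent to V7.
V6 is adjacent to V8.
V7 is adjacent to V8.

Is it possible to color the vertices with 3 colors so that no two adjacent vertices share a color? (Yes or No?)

Yes

The chromatic number is 3. The cycle V6-V8-V7-V1-V4-V6 has odd length 5, so it cannot be 2-colored; at least 3 colors are needed.
3 colors suffice: V1=2, V2=2, V3=2, V4=1, V5=2, V6=3, V7=1, V8=2.
That is already a proper 3-coloring.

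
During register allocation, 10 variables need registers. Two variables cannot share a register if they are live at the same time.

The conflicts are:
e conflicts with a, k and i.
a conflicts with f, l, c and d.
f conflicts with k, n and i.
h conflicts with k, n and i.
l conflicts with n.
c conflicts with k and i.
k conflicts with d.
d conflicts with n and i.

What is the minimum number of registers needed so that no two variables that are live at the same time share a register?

2

e and a conflict, so at least 2 registers are needed.
2 registers suffice: register 1 → {a, k, n, i}; register 2 → {e, f, h, l, c, d}. Each listed conflict is separated.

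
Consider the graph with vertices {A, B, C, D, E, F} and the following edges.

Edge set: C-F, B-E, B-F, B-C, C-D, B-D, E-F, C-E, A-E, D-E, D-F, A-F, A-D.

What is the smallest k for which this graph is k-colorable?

5

B, C, D, E, F are pairwise adjacent (a clique of size 5), so at least 5 colors are needed.
5 colors suffice: color red → {F}; color blue → {E}; color green → {D}; color yellow → {A, B}; color purple → {C}. Each edge has distinct colors on its endpoints.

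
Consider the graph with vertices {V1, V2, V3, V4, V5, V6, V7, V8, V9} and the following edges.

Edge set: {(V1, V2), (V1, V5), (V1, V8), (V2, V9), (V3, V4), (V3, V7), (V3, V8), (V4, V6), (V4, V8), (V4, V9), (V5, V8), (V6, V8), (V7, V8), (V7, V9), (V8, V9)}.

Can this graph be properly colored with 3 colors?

Yes

The chromatic number is 3. V4, V8, V9 are mutually adjacent, so at least 3 colors are needed.
One proper 3-coloring: V1=2, V2=1, V3=2, V4=3, V5=3, V6=2, V7=3, V8=1, V9=2.
That is already a proper 3-coloring.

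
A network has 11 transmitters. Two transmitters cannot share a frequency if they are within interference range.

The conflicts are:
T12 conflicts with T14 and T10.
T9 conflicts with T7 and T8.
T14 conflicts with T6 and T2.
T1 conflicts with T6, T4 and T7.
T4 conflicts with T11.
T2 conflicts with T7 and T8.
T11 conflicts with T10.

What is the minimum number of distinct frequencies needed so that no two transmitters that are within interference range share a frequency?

3

The cycle T7-T1-T6-T14-T2-T7 has odd length 5, so it cannot be 2-colored; at least 3 frequencies are needed.
Using 3 frequencies: T12=3, T9=1, T14=2, T1=1, T6=3, T4=3, T2=1, T7=2, T11=2, T10=1, T8=2. Every pair that conflicts lands in different frequencies.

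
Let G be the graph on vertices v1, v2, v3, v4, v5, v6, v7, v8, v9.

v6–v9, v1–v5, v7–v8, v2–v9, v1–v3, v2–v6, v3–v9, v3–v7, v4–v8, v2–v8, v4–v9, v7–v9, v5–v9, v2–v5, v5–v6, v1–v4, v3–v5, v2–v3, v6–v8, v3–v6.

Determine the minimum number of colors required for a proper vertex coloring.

v2, v3, v5, v6, v9 are mutually adjacent (a clique of size 5), so at least 5 colors are needed.
5 colors suffice: color R → {v1, v8, v9}; color B → {v3, v4}; color G → {v5, v7}; color Y → {v2}; color P → {v6}. Each edge has distinct colors on its endpoints.

5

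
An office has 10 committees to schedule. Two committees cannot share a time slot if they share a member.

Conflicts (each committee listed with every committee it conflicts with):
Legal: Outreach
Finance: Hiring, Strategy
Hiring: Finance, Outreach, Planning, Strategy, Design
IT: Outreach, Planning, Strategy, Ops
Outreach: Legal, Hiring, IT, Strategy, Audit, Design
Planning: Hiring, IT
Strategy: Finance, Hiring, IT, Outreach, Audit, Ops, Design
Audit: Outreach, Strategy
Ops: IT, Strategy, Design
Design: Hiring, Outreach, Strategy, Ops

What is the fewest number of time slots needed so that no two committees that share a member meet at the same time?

4

Hiring, Outreach, Strategy, Design pairwise conflict, so at least 4 time slots are needed.
4 time slots suffice: time slot 1 → {Legal, Planning, Strategy}; time slot 2 → {Finance, Outreach, Ops}; time slot 3 → {Hiring, IT, Audit}; time slot 4 → {Design}. No two conflicting committees share a time slot.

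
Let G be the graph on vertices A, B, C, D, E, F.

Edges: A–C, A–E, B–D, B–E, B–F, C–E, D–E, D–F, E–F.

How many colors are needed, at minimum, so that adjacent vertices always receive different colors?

B, D, E, F form a clique, so at least 4 colors are needed.
4 colors suffice: A=2, B=2, C=3, D=4, E=1, F=3. Each edge has distinct colors on its endpoints.

4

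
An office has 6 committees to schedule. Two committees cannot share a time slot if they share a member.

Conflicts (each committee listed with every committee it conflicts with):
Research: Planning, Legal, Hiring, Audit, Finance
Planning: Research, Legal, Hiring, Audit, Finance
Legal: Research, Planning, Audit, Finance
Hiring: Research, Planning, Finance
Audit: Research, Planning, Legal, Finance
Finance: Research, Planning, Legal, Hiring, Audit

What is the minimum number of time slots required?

Research, Planning, Legal, Audit, Finance pairwise conflict, so at least 5 time slots are needed.
A valid assignment using 5 time slots: Research=2, Planning=1, Legal=4, Hiring=4, Audit=5, Finance=3. No two conflicting committees share a time slot.

5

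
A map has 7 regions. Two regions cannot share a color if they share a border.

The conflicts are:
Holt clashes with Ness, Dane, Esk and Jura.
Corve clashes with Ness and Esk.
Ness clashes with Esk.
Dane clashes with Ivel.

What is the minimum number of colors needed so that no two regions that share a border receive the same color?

3

Holt, Ness, Esk pairwise conflict, so at least 3 colors are needed.
3 colors suffice: Holt=1, Corve=1, Ness=2, Dane=2, Ivel=1, Esk=3, Jura=2. Every pair that conflicts lands in different colors.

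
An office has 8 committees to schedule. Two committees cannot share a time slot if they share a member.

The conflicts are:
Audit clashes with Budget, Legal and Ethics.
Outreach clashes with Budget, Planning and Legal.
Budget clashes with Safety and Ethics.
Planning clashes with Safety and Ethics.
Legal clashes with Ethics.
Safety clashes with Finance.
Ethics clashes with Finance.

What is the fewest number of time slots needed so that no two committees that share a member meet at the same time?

Audit, Budget, Ethics pairwise conflict, so at least 3 time slots are needed.
3 time slots suffice: time slot 1 → {Outreach, Safety, Ethics}; time slot 2 → {Budget, Planning, Legal, Finance}; time slot 3 → {Audit}. No two conflicting committees share a time slot.

3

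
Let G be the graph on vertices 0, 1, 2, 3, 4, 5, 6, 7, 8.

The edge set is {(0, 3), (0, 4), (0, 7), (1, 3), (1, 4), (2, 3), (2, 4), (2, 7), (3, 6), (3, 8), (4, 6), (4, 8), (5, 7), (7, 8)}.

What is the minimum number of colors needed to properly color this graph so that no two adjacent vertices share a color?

2

2 and 3 are adjacent, so at least 2 colors are needed.
2 colors suffice: color a → {3, 4, 7}; color b → {0, 1, 2, 5, 6, 8}. Each edge has distinct colors on its endpoints.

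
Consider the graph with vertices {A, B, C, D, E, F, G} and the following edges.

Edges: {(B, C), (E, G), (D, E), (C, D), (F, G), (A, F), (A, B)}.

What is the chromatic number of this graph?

3

The cycle D-C-B-A-F-G-E-D has odd length 7, so it cannot be 2-colored; at least 3 colors are needed.
One proper 3-coloring: A=1, B=2, C=3, D=1, E=2, F=2, G=1. Every edge joins two different colors.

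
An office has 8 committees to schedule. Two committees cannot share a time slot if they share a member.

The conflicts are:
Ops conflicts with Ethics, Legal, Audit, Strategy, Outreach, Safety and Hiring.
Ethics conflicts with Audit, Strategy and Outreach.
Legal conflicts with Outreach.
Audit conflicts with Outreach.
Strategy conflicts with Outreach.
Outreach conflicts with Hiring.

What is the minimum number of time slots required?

Ops, Ethics, Strategy, Outreach all conflict with each other, so at least 4 time slots are needed.
Using 4 time slots: Ops=1, Ethics=3, Legal=3, Audit=4, Strategy=4, Outreach=2, Safety=2, Hiring=3. Each listed conflict is separated.

4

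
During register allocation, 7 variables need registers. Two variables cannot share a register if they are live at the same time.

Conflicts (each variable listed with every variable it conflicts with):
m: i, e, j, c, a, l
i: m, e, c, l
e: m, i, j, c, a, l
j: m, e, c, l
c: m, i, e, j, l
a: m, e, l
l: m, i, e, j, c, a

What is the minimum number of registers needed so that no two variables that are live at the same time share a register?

m, e, j, c, l all conflict with each other, so at least 5 registers are needed.
Using 5 registers: m=1, i=5, e=3, j=5, c=4, a=4, l=2. Every pair that conflicts lands in different registers.

5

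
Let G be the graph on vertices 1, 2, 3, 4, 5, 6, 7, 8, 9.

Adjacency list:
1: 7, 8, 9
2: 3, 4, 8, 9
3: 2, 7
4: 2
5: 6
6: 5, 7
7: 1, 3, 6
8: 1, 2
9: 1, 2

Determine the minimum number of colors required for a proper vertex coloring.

3

The cycle 8-1-7-3-2-8 has odd length 5, so it cannot be 2-colored; at least 3 colors are needed.
3 colors suffice: color a → {1, 2, 6}; color b → {4, 5, 7, 8, 9}; color c → {3}. Each edge has distinct colors on its endpoints.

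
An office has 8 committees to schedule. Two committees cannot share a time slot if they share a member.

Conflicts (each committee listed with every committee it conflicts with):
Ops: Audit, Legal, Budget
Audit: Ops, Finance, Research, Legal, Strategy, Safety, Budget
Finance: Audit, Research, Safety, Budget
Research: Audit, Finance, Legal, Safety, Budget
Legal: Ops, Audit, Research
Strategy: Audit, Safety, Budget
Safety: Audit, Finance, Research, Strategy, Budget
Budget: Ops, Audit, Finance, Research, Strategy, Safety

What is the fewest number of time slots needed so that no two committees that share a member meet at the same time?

Audit, Finance, Research, Safety, Budget pairwise conflict, so at least 5 time slots are needed.
5 time slots suffice: Ops=3, Audit=1, Finance=5, Research=3, Legal=2, Strategy=3, Safety=4, Budget=2. Each listed conflict is separated.

5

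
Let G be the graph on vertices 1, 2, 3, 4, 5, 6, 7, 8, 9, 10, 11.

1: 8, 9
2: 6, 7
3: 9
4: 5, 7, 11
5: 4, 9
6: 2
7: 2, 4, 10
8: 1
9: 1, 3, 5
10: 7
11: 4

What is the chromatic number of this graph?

3 and 9 are adjacent, so at least 2 colors are needed.
2 colors suffice: color a → {2, 4, 8, 9, 10}; color b → {1, 3, 5, 6, 7, 11}. Every edge joins two different colors.

2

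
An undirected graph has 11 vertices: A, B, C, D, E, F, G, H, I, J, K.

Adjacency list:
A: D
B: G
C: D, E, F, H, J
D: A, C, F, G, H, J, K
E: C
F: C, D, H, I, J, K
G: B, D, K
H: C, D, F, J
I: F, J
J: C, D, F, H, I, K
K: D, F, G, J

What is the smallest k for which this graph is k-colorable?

5

C, D, F, H, J are mutually adjacent (a clique of size 5), so at least 5 colors are needed.
5 colors suffice: color red → {B, D, E, I}; color blue → {A, G, J}; color green → {F}; color yellow → {C, K}; color purple → {H}. No two adjacent vertices share a color.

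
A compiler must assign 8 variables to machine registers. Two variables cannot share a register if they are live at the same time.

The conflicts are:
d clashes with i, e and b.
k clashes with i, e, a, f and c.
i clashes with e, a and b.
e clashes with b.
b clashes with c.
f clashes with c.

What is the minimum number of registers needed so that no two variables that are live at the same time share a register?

4

d, i, e, b all conflict with each other, so at least 4 registers are needed.
Using 4 registers: d=4, k=1, i=2, e=3, a=3, b=1, f=3, c=2. No two conflicting variables share a register.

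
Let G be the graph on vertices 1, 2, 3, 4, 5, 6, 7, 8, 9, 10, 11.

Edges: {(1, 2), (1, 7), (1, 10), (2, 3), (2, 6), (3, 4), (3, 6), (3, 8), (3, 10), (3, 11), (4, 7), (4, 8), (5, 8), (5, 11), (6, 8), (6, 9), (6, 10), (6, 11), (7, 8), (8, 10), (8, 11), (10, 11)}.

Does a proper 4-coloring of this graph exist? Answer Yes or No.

3, 6, 8, 10, 11 are mutually adjacent (a clique of size 5), so at least 5 colors are needed.
So 4 colors are not enough.

No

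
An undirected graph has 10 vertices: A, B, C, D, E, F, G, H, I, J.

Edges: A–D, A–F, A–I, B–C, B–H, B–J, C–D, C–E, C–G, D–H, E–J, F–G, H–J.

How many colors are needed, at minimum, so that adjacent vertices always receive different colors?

3

B, H, J are pairwise adjacent, so at least 3 colors are needed.
3 colors suffice: color 1 → {A, C, H}; color 2 → {B, D, E, G, I}; color 3 → {F, J}. Every edge joins two different colors.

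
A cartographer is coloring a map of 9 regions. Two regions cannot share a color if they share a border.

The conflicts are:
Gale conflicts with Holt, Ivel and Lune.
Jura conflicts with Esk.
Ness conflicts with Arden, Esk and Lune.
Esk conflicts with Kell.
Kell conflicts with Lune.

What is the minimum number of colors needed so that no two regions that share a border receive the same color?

Gale and Holt conflict, so at least 2 colors are needed.
A valid assignment using 2 colors: Gale=1, Holt=2, Jura=1, Ness=1, Arden=2, Esk=2, Kell=1, Ivel=2, Lune=2. Every pair that conflicts lands in different colors.

2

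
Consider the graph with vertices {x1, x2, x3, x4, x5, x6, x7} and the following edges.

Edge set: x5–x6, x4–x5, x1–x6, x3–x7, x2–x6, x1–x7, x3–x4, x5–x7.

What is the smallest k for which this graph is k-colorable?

x1 and x6 are adjacent, so at least 2 colors are needed.
A valid assignment using 2 colors: x1=1, x2=1, x3=1, x4=2, x5=1, x6=2, x7=2. No two adjacent vertices share a color.

2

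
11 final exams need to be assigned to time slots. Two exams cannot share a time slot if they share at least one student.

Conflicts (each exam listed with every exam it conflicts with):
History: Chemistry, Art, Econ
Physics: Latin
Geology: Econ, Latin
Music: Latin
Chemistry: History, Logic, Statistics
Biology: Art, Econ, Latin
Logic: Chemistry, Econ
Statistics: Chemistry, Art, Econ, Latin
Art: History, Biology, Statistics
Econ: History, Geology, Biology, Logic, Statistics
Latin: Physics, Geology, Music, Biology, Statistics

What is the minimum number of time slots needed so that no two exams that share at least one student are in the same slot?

2

Biology and Latin conflict, so at least 2 time slots are needed.
2 time slots suffice: History=2, Physics=2, Geology=2, Music=2, Chemistry=1, Biology=2, Logic=2, Statistics=2, Art=1, Econ=1, Latin=1. Each listed conflict is separated.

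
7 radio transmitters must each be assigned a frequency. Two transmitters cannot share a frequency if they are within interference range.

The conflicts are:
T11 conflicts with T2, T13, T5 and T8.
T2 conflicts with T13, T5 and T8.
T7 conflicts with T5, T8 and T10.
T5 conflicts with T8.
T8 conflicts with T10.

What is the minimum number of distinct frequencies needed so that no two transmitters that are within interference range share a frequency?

4

T11, T2, T5, T8 are mutually in conflict, so at least 4 frequencies are needed.
Using 4 frequencies: T11=3, T2=2, T13=1, T7=2, T5=4, T8=1, T10=3. Every pair that conflicts lands in different frequencies.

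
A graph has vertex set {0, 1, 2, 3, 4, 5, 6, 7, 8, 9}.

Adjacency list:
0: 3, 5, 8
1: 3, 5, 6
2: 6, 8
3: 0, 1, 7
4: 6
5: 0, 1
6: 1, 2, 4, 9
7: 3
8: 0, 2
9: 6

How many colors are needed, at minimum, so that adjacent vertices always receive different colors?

2

2 and 8 are adjacent, so at least 2 colors are needed.
One proper 2-coloring: 0=blue, 1=blue, 2=blue, 3=red, 4=blue, 5=red, 6=red, 7=blue, 8=red, 9=blue. No two adjacent vertices share a color.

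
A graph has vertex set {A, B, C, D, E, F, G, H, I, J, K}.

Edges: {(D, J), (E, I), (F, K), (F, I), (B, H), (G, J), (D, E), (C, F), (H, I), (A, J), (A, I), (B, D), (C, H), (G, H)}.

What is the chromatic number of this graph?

The cycle B-H-G-J-D-B has odd length 5, so it cannot be 2-colored; at least 3 colors are needed.
A valid assignment using 3 colors: A=green, B=green, C=red, D=red, E=blue, F=blue, G=red, H=blue, I=red, J=blue, K=red. Every edge joins two different colors.

3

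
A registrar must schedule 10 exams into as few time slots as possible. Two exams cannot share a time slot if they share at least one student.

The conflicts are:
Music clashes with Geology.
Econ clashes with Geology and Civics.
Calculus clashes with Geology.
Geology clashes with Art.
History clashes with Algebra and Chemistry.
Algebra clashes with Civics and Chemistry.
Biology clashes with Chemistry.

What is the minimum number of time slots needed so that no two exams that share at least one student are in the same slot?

History, Algebra, Chemistry pairwise conflict, so at least 3 time slots are needed.
3 time slots suffice: Music=2, Econ=2, Calculus=2, Geology=1, History=3, Algebra=2, Biology=2, Civics=1, Art=2, Chemistry=1. Each listed conflict is separated.

3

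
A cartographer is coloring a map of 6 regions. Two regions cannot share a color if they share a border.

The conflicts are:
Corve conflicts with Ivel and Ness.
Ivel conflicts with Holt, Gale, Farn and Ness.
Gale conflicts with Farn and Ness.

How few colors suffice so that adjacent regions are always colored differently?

3

Ivel, Gale, Ness all conflict with each other, so at least 3 colors are needed.
3 colors suffice: Corve=2, Ivel=1, Holt=2, Gale=2, Farn=3, Ness=3. No two conflicting regions share a color.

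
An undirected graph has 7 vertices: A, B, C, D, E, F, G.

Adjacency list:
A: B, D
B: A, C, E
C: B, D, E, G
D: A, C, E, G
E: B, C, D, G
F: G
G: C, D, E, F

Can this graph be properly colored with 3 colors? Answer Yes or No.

No

C, D, E, G are pairwise adjacent (a clique of size 4), so at least 4 colors are needed.
So 3 colors are not enough.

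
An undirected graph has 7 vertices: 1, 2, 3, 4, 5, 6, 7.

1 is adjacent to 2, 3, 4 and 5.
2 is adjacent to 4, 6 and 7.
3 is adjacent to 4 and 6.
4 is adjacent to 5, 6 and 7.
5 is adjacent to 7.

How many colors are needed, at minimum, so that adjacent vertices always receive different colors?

3

4, 5, 7 are mutually adjacent, so at least 3 colors are needed.
3 colors suffice: color a → {4}; color b → {2, 3, 5}; color c → {1, 6, 7}. Each edge has distinct colors on its endpoints.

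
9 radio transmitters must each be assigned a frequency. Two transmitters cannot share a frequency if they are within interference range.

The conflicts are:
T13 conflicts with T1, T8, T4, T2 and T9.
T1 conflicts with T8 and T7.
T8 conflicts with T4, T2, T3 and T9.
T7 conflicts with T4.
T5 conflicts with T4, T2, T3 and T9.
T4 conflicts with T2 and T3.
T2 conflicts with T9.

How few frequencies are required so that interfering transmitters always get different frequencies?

4

T13, T8, T2, T9 pairwise conflict, so at least 4 frequencies are needed.
A valid assignment using 4 frequencies: T13=4, T1=2, T8=1, T7=1, T5=1, T4=2, T2=3, T3=3, T9=2. Every pair that conflicts lands in different frequencies.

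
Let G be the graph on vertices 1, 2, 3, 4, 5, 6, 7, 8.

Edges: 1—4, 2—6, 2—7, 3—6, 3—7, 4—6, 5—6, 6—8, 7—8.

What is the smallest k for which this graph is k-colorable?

6 and 8 are adjacent, so at least 2 colors are needed.
2 colors suffice: color red → {1, 6, 7}; color blue → {2, 3, 4, 5, 8}. No two adjacent vertices share a color.

2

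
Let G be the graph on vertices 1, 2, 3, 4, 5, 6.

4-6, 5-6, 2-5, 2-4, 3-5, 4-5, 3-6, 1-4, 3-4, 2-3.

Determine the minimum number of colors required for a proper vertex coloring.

2, 3, 4, 5 are mutually adjacent (a clique of size 4), so at least 4 colors are needed.
One proper 4-coloring: 1=blue, 2=yellow, 3=blue, 4=red, 5=green, 6=yellow. Each edge has distinct colors on its endpoints.

4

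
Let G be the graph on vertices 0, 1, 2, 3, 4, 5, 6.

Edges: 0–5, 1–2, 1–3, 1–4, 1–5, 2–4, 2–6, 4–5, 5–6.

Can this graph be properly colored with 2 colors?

1, 4, 5 are mutually adjacent, so at least 3 colors are needed.
So 2 colors are not enough.

No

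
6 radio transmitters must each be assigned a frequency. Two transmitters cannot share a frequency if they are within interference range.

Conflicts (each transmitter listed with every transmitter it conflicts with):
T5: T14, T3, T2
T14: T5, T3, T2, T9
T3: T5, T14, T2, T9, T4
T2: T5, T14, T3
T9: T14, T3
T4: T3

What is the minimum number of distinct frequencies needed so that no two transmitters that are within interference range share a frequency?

T5, T14, T3, T2 all conflict with each other, so at least 4 frequencies are needed.
4 frequencies suffice: frequency 1 → {T3}; frequency 2 → {T14, T4}; frequency 3 → {T2, T9}; frequency 4 → {T5}. Every pair that conflicts lands in different frequencies.

4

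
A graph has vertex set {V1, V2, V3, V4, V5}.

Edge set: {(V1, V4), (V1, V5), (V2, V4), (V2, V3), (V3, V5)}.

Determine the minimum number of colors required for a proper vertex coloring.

3

The cycle V3-V2-V4-V1-V5-V3 has odd length 5, so it cannot be 2-colored; at least 3 colors are needed.
3 colors suffice: color R → {V4, V5}; color B → {V1, V3}; color G → {V2}. No two adjacent vertices share a color.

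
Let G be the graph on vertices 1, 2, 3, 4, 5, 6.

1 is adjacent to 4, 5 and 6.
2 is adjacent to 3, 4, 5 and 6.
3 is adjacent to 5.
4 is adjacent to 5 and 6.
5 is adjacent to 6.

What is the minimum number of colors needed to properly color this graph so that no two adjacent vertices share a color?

1, 4, 5, 6 form a clique, so at least 4 colors are needed.
4 colors suffice: color a → {5}; color b → {3, 6}; color c → {4}; color d → {1, 2}. No two adjacent vertices share a color.

4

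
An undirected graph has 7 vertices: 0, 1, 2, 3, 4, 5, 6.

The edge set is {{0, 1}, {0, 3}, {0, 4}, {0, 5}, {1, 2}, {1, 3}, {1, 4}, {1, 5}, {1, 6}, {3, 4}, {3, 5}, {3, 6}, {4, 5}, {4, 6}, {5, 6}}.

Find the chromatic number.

5

1, 3, 4, 5, 6 form a clique, so at least 5 colors are needed.
5 colors suffice: color a → {1}; color b → {2, 3}; color c → {5}; color d → {4}; color e → {0, 6}. Each edge has distinct colors on its endpoints.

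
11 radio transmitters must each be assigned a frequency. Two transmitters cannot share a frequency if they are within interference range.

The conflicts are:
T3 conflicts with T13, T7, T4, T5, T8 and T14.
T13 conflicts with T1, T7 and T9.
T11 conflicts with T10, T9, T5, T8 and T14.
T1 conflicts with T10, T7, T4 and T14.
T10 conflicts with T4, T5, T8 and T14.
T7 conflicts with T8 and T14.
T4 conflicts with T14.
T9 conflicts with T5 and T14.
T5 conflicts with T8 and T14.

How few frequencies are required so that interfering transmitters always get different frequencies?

T11, T9, T5, T14 are mutually in conflict, so at least 4 frequencies are needed.
4 frequencies suffice: frequency 1 → {T13, T8, T14}; frequency 2 → {T1, T5}; frequency 3 → {T3, T10, T9}; frequency 4 → {T11, T7, T4}. Every pair that conflicts lands in different frequencies.

4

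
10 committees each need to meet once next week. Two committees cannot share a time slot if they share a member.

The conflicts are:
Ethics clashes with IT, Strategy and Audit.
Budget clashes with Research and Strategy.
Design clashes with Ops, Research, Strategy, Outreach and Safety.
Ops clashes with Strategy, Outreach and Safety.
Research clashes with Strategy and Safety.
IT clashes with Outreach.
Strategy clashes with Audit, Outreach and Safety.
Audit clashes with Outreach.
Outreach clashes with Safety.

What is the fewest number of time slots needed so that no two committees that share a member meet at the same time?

5

Design, Ops, Strategy, Outreach, Safety pairwise conflict, so at least 5 time slots are needed.
A valid assignment using 5 time slots: Ethics=2, Budget=3, Design=3, Ops=5, Research=2, IT=1, Strategy=1, Audit=3, Outreach=2, Safety=4. Each listed conflict is separated.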